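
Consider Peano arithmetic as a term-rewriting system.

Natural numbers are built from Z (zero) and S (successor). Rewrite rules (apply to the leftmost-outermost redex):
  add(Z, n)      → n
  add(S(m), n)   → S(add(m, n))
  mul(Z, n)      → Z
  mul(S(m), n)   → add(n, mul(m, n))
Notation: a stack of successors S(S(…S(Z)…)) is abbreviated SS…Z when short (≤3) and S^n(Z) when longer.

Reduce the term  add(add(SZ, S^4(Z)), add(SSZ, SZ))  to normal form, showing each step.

Answer: normal form = S^8(Z)  (in 11 steps)

Reduction:
  start: add(add(SZ, S^4(Z)), add(SSZ, SZ))
  step 1: add(S(add(Z, S^4(Z))), add(SSZ, SZ))
  step 2: S(add(add(Z, S^4(Z)), add(SSZ, SZ)))
  step 3: S(add(S^4(Z), add(SSZ, SZ)))
  step 4: S(S(add(SSSZ, add(SSZ, SZ))))
  step 5: S(S(S(add(SSZ, add(SSZ, SZ)))))
  step 6: S(S(S(S(add(SZ, add(SSZ, SZ))))))
  step 7: S(S(S(S(S(add(Z, add(SSZ, SZ)))))))
  step 8: S(S(S(S(S(add(SSZ, SZ))))))
  step 9: S(S(S(S(S(S(add(SZ, SZ)))))))
  step 10: S(S(S(S(S(S(S(add(Z, SZ))))))))
  step 11: S^8(Z)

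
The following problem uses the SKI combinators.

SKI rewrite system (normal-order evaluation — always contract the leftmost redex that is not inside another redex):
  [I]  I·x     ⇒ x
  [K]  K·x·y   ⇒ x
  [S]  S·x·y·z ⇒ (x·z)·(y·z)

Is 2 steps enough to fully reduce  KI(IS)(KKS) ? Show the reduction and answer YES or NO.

  start: KI(IS)(KKS)
  →1  I(KKS)
  →2  KKS

Answer: NO — after 2 steps the term is KKS, not yet normal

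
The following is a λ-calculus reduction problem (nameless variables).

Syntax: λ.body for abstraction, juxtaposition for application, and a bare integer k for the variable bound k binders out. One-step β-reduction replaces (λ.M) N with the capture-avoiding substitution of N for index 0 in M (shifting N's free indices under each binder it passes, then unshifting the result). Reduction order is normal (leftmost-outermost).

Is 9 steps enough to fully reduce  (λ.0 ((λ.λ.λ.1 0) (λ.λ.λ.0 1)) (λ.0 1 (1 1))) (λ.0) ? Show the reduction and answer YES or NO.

  start: (λ.0 ((λ.λ.λ.1 0) (λ.λ.λ.0 1)) (λ.0 1 (1 1))) (λ.0)
  step 1: (λ.0) ((λ.λ.λ.1 0) (λ.λ.λ.0 1)) (λ.0 (λ.0) ((λ.0) (λ.0)))
  step 2: (λ.λ.λ.1 0) (λ.λ.λ.0 1) (λ.0 (λ.0) ((λ.0) (λ.0)))
  step 3: (λ.λ.1 0) (λ.0 (λ.0) ((λ.0) (λ.0)))
  step 4: λ.(λ.0 (λ.0) ((λ.0) (λ.0))) 0
  step 5: λ.0 (λ.0) ((λ.0) (λ.0))
  step 6: λ.0 (λ.0) (λ.0)

Answer: YES — reaches normal form λ.0 (λ.0) (λ.0) in 6 ≤ 9 steps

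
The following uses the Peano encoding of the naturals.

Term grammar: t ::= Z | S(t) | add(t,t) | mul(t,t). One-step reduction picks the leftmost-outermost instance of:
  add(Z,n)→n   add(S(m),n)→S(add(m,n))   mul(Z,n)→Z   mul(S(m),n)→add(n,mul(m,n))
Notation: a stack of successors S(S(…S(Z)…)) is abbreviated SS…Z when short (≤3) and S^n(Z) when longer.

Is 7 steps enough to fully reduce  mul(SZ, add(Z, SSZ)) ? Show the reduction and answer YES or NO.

Answer: YES — reaches normal form SSZ in 6 ≤ 7 steps

Working:
  start: mul(SZ, add(Z, SSZ))
  →1  add(add(Z, SSZ), mul(Z, add(Z, SSZ)))
  →2  add(SSZ, mul(Z, add(Z, SSZ)))
  →3  S(add(SZ, mul(Z, add(Z, SSZ))))
  →4  S(S(add(Z, mul(Z, add(Z, SSZ)))))
  →5  S(S(mul(Z, add(Z, SSZ))))
  →6  SSZ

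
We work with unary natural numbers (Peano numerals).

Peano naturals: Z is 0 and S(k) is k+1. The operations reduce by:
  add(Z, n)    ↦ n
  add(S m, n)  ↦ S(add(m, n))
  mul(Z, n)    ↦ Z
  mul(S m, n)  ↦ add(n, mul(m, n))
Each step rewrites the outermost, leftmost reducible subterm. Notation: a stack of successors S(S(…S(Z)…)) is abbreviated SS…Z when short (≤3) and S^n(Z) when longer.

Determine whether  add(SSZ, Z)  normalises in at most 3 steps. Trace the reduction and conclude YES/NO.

Answer: YES — reaches normal form SSZ in 3 ≤ 3 steps

Derivation:
  start: add(SSZ, Z)
  [1] S(add(SZ, Z))
  [2] S(S(add(Z, Z)))
  [3] SSZ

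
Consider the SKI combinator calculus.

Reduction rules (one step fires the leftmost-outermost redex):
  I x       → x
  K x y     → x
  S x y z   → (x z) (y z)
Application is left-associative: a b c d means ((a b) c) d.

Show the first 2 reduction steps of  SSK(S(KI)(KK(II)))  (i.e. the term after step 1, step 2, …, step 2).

Answer: after 2 steps: S(S(KI)K)(K(S(KI)(KK(II))))

Working:
  start: SSK(S(KI)(KK(II)))
  [1] S(S(KI)(KK(II)))(K(S(KI)(KK(II))))
  [2] S(S(KI)K)(K(S(KI)(KK(II))))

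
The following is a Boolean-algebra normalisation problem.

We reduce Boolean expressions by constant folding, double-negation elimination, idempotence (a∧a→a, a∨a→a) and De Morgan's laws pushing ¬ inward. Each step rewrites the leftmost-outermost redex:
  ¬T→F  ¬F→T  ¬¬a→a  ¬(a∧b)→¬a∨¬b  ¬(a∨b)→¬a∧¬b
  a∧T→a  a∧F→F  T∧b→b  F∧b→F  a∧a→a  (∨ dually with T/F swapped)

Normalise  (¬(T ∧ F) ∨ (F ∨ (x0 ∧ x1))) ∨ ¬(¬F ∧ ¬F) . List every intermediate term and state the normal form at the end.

Answer: normal form = T  (in 6 steps)

Working:
  start: (¬(T ∧ F) ∨ (F ∨ (x0 ∧ x1))) ∨ ¬(¬F ∧ ¬F)
  [1] ((¬T ∨ ¬F) ∨ (F ∨ (x0 ∧ x1))) ∨ ¬(¬F ∧ ¬F)
  [2] ((F ∨ ¬F) ∨ (F ∨ (x0 ∧ x1))) ∨ ¬(¬F ∧ ¬F)
  [3] (¬F ∨ (F ∨ (x0 ∧ x1))) ∨ ¬(¬F ∧ ¬F)
  [4] (T ∨ (F ∨ (x0 ∧ x1))) ∨ ¬(¬F ∧ ¬F)
  [5] T ∨ ¬(¬F ∧ ¬F)
  [6] T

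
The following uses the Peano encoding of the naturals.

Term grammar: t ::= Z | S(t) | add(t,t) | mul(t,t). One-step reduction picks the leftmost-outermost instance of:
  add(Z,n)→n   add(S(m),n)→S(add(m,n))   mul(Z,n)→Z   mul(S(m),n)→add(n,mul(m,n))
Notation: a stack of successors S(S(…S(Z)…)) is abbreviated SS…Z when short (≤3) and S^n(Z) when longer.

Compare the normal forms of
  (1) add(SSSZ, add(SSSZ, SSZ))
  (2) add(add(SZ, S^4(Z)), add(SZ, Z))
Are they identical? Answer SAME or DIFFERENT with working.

Answer: DIFFERENT — A ⇓ S^8(Z), B ⇓ S^6(Z)

Derivation:
Term A:
  start: add(SSSZ, add(SSSZ, SSZ))
  →1  S(add(SSZ, add(SSSZ, SSZ)))
  →2  S(S(add(SZ, add(SSSZ, SSZ))))
  →3  S(S(S(add(Z, add(SSSZ, SSZ)))))
  →4  S(S(S(add(SSSZ, SSZ))))
  →5  S(S(S(S(add(SSZ, SSZ)))))
  →6  S(S(S(S(S(add(SZ, SSZ))))))
  →7  S(S(S(S(S(S(add(Z, SSZ)))))))
  →8  S^8(Z)

Term B:
  start: add(add(SZ, S^4(Z)), add(SZ, Z))
  →1  add(S(add(Z, S^4(Z))), add(SZ, Z))
  →2  S(add(add(Z, S^4(Z)), add(SZ, Z)))
  →3  S(add(S^4(Z), add(SZ, Z)))
  →4  S(S(add(SSSZ, add(SZ, Z))))
  →5  S(S(S(add(SSZ, add(SZ, Z)))))
  →6  S(S(S(S(add(SZ, add(SZ, Z))))))
  →7  S(S(S(S(S(add(Z, add(SZ, Z)))))))
  →8  S(S(S(S(S(add(SZ, Z))))))
  →9  S(S(S(S(S(S(add(Z, Z)))))))
  →10  S^6(Z)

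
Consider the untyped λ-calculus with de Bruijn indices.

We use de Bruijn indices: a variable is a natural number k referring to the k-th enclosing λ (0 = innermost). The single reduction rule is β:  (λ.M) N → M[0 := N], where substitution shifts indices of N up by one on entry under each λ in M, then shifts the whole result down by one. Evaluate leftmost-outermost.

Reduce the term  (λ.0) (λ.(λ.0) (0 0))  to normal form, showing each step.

Answer: normal form = λ.0 0  (in 2 steps)

Working:
  start: (λ.0) (λ.(λ.0) (0 0))
  step 1: λ.(λ.0) (0 0)
  step 2: λ.0 0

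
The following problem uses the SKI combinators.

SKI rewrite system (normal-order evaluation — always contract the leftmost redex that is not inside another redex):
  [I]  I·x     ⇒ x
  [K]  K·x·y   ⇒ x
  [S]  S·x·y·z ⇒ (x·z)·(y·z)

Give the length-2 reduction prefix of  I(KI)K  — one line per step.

Answer: after 2 steps: I

Derivation:
  start: I(KI)K
  →1  KIK
  →2  I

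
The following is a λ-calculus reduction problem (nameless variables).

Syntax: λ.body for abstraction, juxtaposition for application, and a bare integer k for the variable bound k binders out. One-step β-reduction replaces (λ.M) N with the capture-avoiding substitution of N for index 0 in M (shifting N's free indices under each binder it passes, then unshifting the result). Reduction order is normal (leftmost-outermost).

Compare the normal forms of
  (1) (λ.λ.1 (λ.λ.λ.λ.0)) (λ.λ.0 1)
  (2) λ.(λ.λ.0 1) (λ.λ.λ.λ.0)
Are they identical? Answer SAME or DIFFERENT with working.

Term A:
  start: (λ.λ.1 (λ.λ.λ.λ.0)) (λ.λ.0 1)
  →1  λ.(λ.λ.0 1) (λ.λ.λ.λ.0)
  →2  λ.λ.0 (λ.λ.λ.λ.0)

Term B:
  start: λ.(λ.λ.0 1) (λ.λ.λ.λ.0)
  →1  λ.λ.0 (λ.λ.λ.λ.0)

Answer: SAME — A ⇓ λ.λ.0 (λ.λ.λ.λ.0), B ⇓ λ.λ.0 (λ.λ.λ.λ.0)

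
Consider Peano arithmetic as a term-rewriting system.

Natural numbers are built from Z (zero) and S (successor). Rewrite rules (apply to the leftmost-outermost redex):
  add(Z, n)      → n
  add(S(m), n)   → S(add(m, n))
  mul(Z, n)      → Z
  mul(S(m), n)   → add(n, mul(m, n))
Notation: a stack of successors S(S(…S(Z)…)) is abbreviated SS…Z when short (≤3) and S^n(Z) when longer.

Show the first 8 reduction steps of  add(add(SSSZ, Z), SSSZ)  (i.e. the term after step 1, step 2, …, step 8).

  start: add(add(SSSZ, Z), SSSZ)
  [1] add(S(add(SSZ, Z)), SSSZ)
  [2] S(add(add(SSZ, Z), SSSZ))
  [3] S(add(S(add(SZ, Z)), SSSZ))
  [4] S(S(add(add(SZ, Z), SSSZ)))
  [5] S(S(add(S(add(Z, Z)), SSSZ)))
  [6] S(S(S(add(add(Z, Z), SSSZ))))
  [7] S(S(S(add(Z, SSSZ))))
  [8] S^6(Z)

Answer: after 8 steps: S^6(Z)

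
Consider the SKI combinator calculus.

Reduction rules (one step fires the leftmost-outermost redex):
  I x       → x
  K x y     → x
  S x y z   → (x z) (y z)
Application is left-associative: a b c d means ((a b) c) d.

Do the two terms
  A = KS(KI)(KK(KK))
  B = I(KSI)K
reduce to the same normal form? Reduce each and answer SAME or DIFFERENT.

Term A:
  start: KS(KI)(KK(KK))
  [1] S(KK(KK))
  [2] SK

Term B:
  start: I(KSI)K
  [1] KSIK
  [2] SK

Answer: SAME — A ⇓ SK, B ⇓ SK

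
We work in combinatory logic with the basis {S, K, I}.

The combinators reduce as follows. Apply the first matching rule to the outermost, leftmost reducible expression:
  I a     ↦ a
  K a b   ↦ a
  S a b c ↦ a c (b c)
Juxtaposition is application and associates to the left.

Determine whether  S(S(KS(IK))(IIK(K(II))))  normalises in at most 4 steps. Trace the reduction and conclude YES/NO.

Answer: YES — reaches normal form S(SS(K(KI))) in 4 ≤ 4 steps

Working:
  start: S(S(KS(IK))(IIK(K(II))))
  →1  S(SS(IIK(K(II))))
  →2  S(SS(IK(K(II))))
  →3  S(SS(K(K(II))))
  →4  S(SS(K(KI)))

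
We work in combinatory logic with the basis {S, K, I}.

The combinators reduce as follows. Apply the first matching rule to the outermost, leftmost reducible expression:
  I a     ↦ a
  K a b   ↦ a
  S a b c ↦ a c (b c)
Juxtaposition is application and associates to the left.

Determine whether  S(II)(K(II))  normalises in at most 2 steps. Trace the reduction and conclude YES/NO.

  start: S(II)(K(II))
  step 1: SI(K(II))
  step 2: SI(KI)

Answer: YES — reaches normal form SI(KI) in 2 ≤ 2 steps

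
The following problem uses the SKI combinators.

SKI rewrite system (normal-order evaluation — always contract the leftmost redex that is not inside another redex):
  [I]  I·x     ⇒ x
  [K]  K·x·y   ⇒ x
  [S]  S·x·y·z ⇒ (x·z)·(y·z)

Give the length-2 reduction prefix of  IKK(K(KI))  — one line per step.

Answer: after 2 steps: K

Working:
  start: IKK(K(KI))
  →1  KK(K(KI))
  →2  K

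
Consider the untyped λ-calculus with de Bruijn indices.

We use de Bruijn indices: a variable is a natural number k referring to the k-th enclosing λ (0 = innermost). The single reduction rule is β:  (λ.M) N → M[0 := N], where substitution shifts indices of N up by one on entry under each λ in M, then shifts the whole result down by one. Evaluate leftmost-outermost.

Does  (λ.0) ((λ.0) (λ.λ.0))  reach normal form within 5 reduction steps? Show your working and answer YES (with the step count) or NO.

Answer: YES — reaches normal form λ.λ.0 in 2 ≤ 5 steps

Working:
  start: (λ.0) ((λ.0) (λ.λ.0))
  [1] (λ.0) (λ.λ.0)
  [2] λ.λ.0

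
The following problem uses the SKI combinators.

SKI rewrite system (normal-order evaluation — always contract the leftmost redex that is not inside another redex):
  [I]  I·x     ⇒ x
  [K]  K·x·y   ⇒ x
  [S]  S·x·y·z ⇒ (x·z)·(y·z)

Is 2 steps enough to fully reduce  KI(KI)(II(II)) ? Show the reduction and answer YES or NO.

Answer: NO — after 2 steps the term is II(II), not yet normal

Working:
  start: KI(KI)(II(II))
  →1  I(II(II))
  →2  II(II)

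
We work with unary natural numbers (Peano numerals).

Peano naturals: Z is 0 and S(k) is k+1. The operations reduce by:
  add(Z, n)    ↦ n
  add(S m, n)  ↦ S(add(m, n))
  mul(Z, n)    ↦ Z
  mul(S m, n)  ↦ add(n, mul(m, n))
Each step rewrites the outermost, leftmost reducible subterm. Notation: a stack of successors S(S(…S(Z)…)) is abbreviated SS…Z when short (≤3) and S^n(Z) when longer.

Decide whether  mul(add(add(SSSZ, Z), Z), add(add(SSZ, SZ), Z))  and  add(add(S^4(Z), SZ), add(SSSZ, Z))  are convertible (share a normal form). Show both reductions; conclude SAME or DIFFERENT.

Answer: DIFFERENT — A ⇓ S^9(Z), B ⇓ S^8(Z)

Reduction:
Term A:
  start: mul(add(add(SSSZ, Z), Z), add(add(SSZ, SZ), Z))
  step 1: mul(add(S(add(SSZ, Z)), Z), add(add(SSZ, SZ), Z))
  step 2: mul(S(add(add(SSZ, Z), Z)), add(add(SSZ, SZ), Z))
  step 3: add(add(add(SSZ, SZ), Z), mul(add(add(SSZ, Z), Z), add(add(SSZ, SZ), Z)))
  step 4: add(add(S(add(SZ, SZ)), Z), mul(add(add(SSZ, Z), Z), add(add(SSZ, SZ), Z)))
  step 5: add(S(add(add(SZ, SZ), Z)), mul(add(add(SSZ, Z), Z), add(add(SSZ, SZ), Z)))
  step 6: S(add(add(add(SZ, SZ), Z), mul(add(add(SSZ, Z), Z), add(add(SSZ, SZ), Z))))
  step 7: S(add(add(S(add(Z, SZ)), Z), mul(add(add(SSZ, Z), Z), add(add(SSZ, SZ), Z))))
  step 8: S(add(S(add(add(Z, SZ), Z)), mul(add(add(SSZ, Z), Z), add(add(SSZ, SZ), Z))))
  step 9: S(S(add(add(add(Z, SZ), Z), mul(add(add(SSZ, Z), Z), add(add(SSZ, SZ), Z)))))
  step 10: S(S(add(add(SZ, Z), mul(add(add(SSZ, Z), Z), add(add(SSZ, SZ), Z)))))
  step 11: S(S(add(S(add(Z, Z)), mul(add(add(SSZ, Z), Z), add(add(SSZ, SZ), Z)))))
  step 12: S(S(S(add(add(Z, Z), mul(add(add(SSZ, Z), Z), add(add(SSZ, SZ), Z))))))
  step 13: S(S(S(add(Z, mul(add(add(SSZ, Z), Z), add(add(SSZ, SZ), Z))))))
  step 14: S(S(S(mul(add(add(SSZ, Z), Z), add(add(SSZ, SZ), Z)))))
  step 15: S(S(S(mul(add(S(add(SZ, Z)), Z), add(add(SSZ, SZ), Z)))))
  step 16: S(S(S(mul(S(add(add(SZ, Z), Z)), add(add(SSZ, SZ), Z)))))
  step 17: S(S(S(add(add(add(SSZ, SZ), Z), mul(add(add(SZ, Z), Z), add(add(SSZ, SZ), Z))))))
  step 18: S(S(S(add(add(S(add(SZ, SZ)), Z), mul(add(add(SZ, Z), Z), add(add(SSZ, SZ), Z))))))
  step 19: S(S(S(add(S(add(add(SZ, SZ), Z)), mul(add(add(SZ, Z), Z), add(add(SSZ, SZ), Z))))))
  step 20: S(S(S(S(add(add(add(SZ, SZ), Z), mul(add(add(SZ, Z), Z), add(add(SSZ, SZ), Z)))))))
  step 21: S(S(S(S(add(add(S(add(Z, SZ)), Z), mul(add(add(SZ, Z), Z), add(add(SSZ, SZ), Z)))))))
  step 22: S(S(S(S(add(S(add(add(Z, SZ), Z)), mul(add(add(SZ, Z), Z), add(add(SSZ, SZ), Z)))))))
  step 23: S(S(S(S(S(add(add(add(Z, SZ), Z), mul(add(add(SZ, Z), Z), add(add(SSZ, SZ), Z))))))))
  step 24: S(S(S(S(S(add(add(SZ, Z), mul(add(add(SZ, Z), Z), add(add(SSZ, SZ), Z))))))))
  step 25: S(S(S(S(S(add(S(add(Z, Z)), mul(add(add(SZ, Z), Z), add(add(SSZ, SZ), Z))))))))
  step 26: S(S(S(S(S(S(add(add(Z, Z), mul(add(add(SZ, Z), Z), add(add(SSZ, SZ), Z)))))))))
  step 27: S(S(S(S(S(S(add(Z, mul(add(add(SZ, Z), Z), add(add(SSZ, SZ), Z)))))))))
  step 28: S(S(S(S(S(S(mul(add(add(SZ, Z), Z), add(add(SSZ, SZ), Z))))))))
  step 29: S(S(S(S(S(S(mul(add(S(add(Z, Z)), Z), add(add(SSZ, SZ), Z))))))))
  step 30: S(S(S(S(S(S(mul(S(add(add(Z, Z), Z)), add(add(SSZ, SZ), Z))))))))
  step 31: S(S(S(S(S(S(add(add(add(SSZ, SZ), Z), mul(add(add(Z, Z), Z), add(add(SSZ, SZ), Z)))))))))
  step 32: S(S(S(S(S(S(add(add(S(add(SZ, SZ)), Z), mul(add(add(Z, Z), Z), add(add(SSZ, SZ), Z)))))))))
  step 33: S(S(S(S(S(S(add(S(add(add(SZ, SZ), Z)), mul(add(add(Z, Z), Z), add(add(SSZ, SZ), Z)))))))))
  step 34: S(S(S(S(S(S(S(add(add(add(SZ, SZ), Z), mul(add(add(Z, Z), Z), add(add(SSZ, SZ), Z))))))))))
  step 35: S(S(S(S(S(S(S(add(add(S(add(Z, SZ)), Z), mul(add(add(Z, Z), Z), add(add(SSZ, SZ), Z))))))))))
  step 36: S(S(S(S(S(S(S(add(S(add(add(Z, SZ), Z)), mul(add(add(Z, Z), Z), add(add(SSZ, SZ), Z))))))))))
  step 37: S(S(S(S(S(S(S(S(add(add(add(Z, SZ), Z), mul(add(add(Z, Z), Z), add(add(SSZ, SZ), Z)))))))))))
  step 38: S(S(S(S(S(S(S(S(add(add(SZ, Z), mul(add(add(Z, Z), Z), add(add(SSZ, SZ), Z)))))))))))
  step 39: S(S(S(S(S(S(S(S(add(S(add(Z, Z)), mul(add(add(Z, Z), Z), add(add(SSZ, SZ), Z)))))))))))
  step 40: S(S(S(S(S(S(S(S(S(add(add(Z, Z), mul(add(add(Z, Z), Z), add(add(SSZ, SZ), Z))))))))))))
  step 41: S(S(S(S(S(S(S(S(S(add(Z, mul(add(add(Z, Z), Z), add(add(SSZ, SZ), Z))))))))))))
  step 42: S(S(S(S(S(S(S(S(S(mul(add(add(Z, Z), Z), add(add(SSZ, SZ), Z)))))))))))
  step 43: S(S(S(S(S(S(S(S(S(mul(add(Z, Z), add(add(SSZ, SZ), Z)))))))))))
  step 44: S(S(S(S(S(S(S(S(S(mul(Z, add(add(SSZ, SZ), Z)))))))))))
  step 45: S^9(Z)

Term B:
  start: add(add(S^4(Z), SZ), add(SSSZ, Z))
  step 1: add(S(add(SSSZ, SZ)), add(SSSZ, Z))
  step 2: S(add(add(SSSZ, SZ), add(SSSZ, Z)))
  step 3: S(add(S(add(SSZ, SZ)), add(SSSZ, Z)))
  step 4: S(S(add(add(SSZ, SZ), add(SSSZ, Z))))
  step 5: S(S(add(S(add(SZ, SZ)), add(SSSZ, Z))))
  step 6: S(S(S(add(add(SZ, SZ), add(SSSZ, Z)))))
  step 7: S(S(S(add(S(add(Z, SZ)), add(SSSZ, Z)))))
  step 8: S(S(S(S(add(add(Z, SZ), add(SSSZ, Z))))))
  step 9: S(S(S(S(add(SZ, add(SSSZ, Z))))))
  step 10: S(S(S(S(S(add(Z, add(SSSZ, Z)))))))
  step 11: S(S(S(S(S(add(SSSZ, Z))))))
  step 12: S(S(S(S(S(S(add(SSZ, Z)))))))
  step 13: S(S(S(S(S(S(S(add(SZ, Z))))))))
  step 14: S(S(S(S(S(S(S(S(add(Z, Z)))))))))
  step 15: S^8(Z)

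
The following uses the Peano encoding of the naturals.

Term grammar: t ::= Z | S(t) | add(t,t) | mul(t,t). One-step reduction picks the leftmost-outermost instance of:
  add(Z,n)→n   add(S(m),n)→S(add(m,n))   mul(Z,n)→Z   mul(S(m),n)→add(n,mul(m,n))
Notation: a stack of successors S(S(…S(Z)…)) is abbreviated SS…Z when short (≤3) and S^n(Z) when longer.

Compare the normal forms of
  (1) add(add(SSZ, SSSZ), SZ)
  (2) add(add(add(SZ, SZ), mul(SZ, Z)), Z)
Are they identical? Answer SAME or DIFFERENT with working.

Answer: DIFFERENT — A ⇓ S^6(Z), B ⇓ SSZ

Reduction:
Term A:
  start: add(add(SSZ, SSSZ), SZ)
  step 1: add(S(add(SZ, SSSZ)), SZ)
  step 2: S(add(add(SZ, SSSZ), SZ))
  step 3: S(add(S(add(Z, SSSZ)), SZ))
  step 4: S(S(add(add(Z, SSSZ), SZ)))
  step 5: S(S(add(SSSZ, SZ)))
  step 6: S(S(S(add(SSZ, SZ))))
  step 7: S(S(S(S(add(SZ, SZ)))))
  step 8: S(S(S(S(S(add(Z, SZ))))))
  step 9: S^6(Z)

Term B:
  start: add(add(add(SZ, SZ), mul(SZ, Z)), Z)
  step 1: add(add(S(add(Z, SZ)), mul(SZ, Z)), Z)
  step 2: add(S(add(add(Z, SZ), mul(SZ, Z))), Z)
  step 3: S(add(add(add(Z, SZ), mul(SZ, Z)), Z))
  step 4: S(add(add(SZ, mul(SZ, Z)), Z))
  step 5: S(add(S(add(Z, mul(SZ, Z))), Z))
  step 6: S(S(add(add(Z, mul(SZ, Z)), Z)))
  step 7: S(S(add(mul(SZ, Z), Z)))
  step 8: S(S(add(add(Z, mul(Z, Z)), Z)))
  step 9: S(S(add(mul(Z, Z), Z)))
  step 10: S(S(add(Z, Z)))
  step 11: SSZ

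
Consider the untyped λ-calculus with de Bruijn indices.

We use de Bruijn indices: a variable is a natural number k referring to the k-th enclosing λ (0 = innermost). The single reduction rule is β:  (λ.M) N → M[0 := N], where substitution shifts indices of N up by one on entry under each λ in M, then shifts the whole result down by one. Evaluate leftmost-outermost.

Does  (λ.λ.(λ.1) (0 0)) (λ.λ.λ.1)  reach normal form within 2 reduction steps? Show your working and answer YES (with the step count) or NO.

Answer: YES — reaches normal form λ.0 in 2 ≤ 2 steps

Derivation:
  start: (λ.λ.(λ.1) (0 0)) (λ.λ.λ.1)
  step 1: λ.(λ.1) (0 0)
  step 2: λ.0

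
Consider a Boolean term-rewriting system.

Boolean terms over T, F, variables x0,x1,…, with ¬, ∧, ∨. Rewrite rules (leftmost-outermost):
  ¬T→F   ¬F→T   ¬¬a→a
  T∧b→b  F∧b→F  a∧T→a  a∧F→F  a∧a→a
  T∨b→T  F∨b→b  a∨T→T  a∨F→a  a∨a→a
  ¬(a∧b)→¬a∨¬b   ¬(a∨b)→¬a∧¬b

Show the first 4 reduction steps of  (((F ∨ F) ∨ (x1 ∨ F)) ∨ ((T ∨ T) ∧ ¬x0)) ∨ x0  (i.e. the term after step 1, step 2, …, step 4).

  start: (((F ∨ F) ∨ (x1 ∨ F)) ∨ ((T ∨ T) ∧ ¬x0)) ∨ x0
  →1  ((F ∨ (x1 ∨ F)) ∨ ((T ∨ T) ∧ ¬x0)) ∨ x0
  →2  ((x1 ∨ F) ∨ ((T ∨ T) ∧ ¬x0)) ∨ x0
  →3  (x1 ∨ ((T ∨ T) ∧ ¬x0)) ∨ x0
  →4  (x1 ∨ (T ∧ ¬x0)) ∨ x0

Answer: after 4 steps: (x1 ∨ (T ∧ ¬x0)) ∨ x0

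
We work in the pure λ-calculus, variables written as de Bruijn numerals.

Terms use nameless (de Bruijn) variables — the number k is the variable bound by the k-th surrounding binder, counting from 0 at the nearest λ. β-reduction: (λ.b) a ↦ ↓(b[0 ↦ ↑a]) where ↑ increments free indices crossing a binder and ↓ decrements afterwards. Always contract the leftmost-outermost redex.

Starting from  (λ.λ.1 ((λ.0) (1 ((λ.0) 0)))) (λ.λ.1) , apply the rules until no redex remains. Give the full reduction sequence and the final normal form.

Answer: normal form = λ.λ.λ.2  (in 5 steps)

Derivation:
  start: (λ.λ.1 ((λ.0) (1 ((λ.0) 0)))) (λ.λ.1)
  step 1: λ.(λ.λ.1) ((λ.0) ((λ.λ.1) ((λ.0) 0)))
  step 2: λ.λ.(λ.0) ((λ.λ.1) ((λ.0) 1))
  step 3: λ.λ.(λ.λ.1) ((λ.0) 1)
  step 4: λ.λ.λ.(λ.0) 2
  step 5: λ.λ.λ.2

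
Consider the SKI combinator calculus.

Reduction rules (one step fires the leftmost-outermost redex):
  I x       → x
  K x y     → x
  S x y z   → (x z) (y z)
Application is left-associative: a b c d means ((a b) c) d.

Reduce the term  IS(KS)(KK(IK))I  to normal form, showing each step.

  start: IS(KS)(KK(IK))I
  →1  S(KS)(KK(IK))I
  →2  KSI(KK(IK)I)
  →3  S(KK(IK)I)
  →4  S(KI)

Answer: normal form = S(KI)  (in 4 steps)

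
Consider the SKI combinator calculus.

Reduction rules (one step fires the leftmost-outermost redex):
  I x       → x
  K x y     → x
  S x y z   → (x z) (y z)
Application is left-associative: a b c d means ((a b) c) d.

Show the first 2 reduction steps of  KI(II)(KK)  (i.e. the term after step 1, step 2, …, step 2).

  start: KI(II)(KK)
  →1  I(KK)
  →2  KK

Answer: after 2 steps: KK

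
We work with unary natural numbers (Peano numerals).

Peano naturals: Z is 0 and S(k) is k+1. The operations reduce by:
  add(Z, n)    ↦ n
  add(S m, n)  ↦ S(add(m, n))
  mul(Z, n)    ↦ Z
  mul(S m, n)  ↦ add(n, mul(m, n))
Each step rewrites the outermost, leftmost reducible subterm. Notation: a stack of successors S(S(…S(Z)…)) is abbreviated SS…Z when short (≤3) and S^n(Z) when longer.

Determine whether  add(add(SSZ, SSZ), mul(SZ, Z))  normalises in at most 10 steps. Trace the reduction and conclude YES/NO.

  start: add(add(SSZ, SSZ), mul(SZ, Z))
  →1  add(S(add(SZ, SSZ)), mul(SZ, Z))
  →2  S(add(add(SZ, SSZ), mul(SZ, Z)))
  →3  S(add(S(add(Z, SSZ)), mul(SZ, Z)))
  →4  S(S(add(add(Z, SSZ), mul(SZ, Z))))
  →5  S(S(add(SSZ, mul(SZ, Z))))
  →6  S(S(S(add(SZ, mul(SZ, Z)))))
  →7  S(S(S(S(add(Z, mul(SZ, Z))))))
  →8  S(S(S(S(mul(SZ, Z)))))
  →9  S(S(S(S(add(Z, mul(Z, Z))))))
  →10  S(S(S(S(mul(Z, Z)))))

Answer: NO — after 10 steps the term is S(S(S(S(mul(Z, Z))))), not yet normal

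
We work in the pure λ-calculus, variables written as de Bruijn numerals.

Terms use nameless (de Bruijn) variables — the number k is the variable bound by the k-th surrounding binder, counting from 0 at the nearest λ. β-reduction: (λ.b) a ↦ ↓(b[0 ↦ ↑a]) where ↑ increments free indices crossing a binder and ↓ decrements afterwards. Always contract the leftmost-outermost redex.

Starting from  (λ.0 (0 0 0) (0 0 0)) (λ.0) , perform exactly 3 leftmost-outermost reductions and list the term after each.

  start: (λ.0 (0 0 0) (0 0 0)) (λ.0)
  step 1: (λ.0) ((λ.0) (λ.0) (λ.0)) ((λ.0) (λ.0) (λ.0))
  step 2: (λ.0) (λ.0) (λ.0) ((λ.0) (λ.0) (λ.0))
  step 3: (λ.0) (λ.0) ((λ.0) (λ.0) (λ.0))

Answer: after 3 steps: (λ.0) (λ.0) ((λ.0) (λ.0) (λ.0))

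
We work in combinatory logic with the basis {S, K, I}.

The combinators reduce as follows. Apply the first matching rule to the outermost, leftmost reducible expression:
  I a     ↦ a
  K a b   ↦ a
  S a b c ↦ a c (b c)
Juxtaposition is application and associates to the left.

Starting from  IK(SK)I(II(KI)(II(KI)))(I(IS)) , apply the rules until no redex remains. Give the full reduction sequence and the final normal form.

  start: IK(SK)I(II(KI)(II(KI)))(I(IS))
  step 1: K(SK)I(II(KI)(II(KI)))(I(IS))
  step 2: SK(II(KI)(II(KI)))(I(IS))
  step 3: K(I(IS))(II(KI)(II(KI))(I(IS)))
  step 4: I(IS)
  step 5: IS
  step 6: S

Answer: normal form = S  (in 6 steps)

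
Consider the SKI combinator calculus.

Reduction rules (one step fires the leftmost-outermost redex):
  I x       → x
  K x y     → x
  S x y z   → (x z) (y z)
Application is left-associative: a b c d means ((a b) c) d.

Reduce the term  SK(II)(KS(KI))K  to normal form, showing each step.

Answer: normal form = SK  (in 3 steps)

Working:
  start: SK(II)(KS(KI))K
  step 1: K(KS(KI))(II(KS(KI)))K
  step 2: KS(KI)K
  step 3: SK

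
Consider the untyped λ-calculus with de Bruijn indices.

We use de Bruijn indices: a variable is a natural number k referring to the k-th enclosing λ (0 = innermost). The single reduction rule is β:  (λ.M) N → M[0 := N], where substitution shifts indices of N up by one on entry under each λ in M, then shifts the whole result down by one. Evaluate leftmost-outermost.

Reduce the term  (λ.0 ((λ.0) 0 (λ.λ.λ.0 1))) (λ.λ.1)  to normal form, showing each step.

Answer: normal form = λ.λ.λ.λ.λ.0 1  (in 4 steps)

Derivation:
  start: (λ.0 ((λ.0) 0 (λ.λ.λ.0 1))) (λ.λ.1)
  [1] (λ.λ.1) ((λ.0) (λ.λ.1) (λ.λ.λ.0 1))
  [2] λ.(λ.0) (λ.λ.1) (λ.λ.λ.0 1)
  [3] λ.(λ.λ.1) (λ.λ.λ.0 1)
  [4] λ.λ.λ.λ.λ.0 1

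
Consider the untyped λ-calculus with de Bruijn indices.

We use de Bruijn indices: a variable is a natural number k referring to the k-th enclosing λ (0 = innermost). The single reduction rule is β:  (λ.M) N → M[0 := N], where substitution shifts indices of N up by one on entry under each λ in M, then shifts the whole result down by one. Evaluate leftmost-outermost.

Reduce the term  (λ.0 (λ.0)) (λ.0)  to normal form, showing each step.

Answer: normal form = λ.0  (in 2 steps)

Working:
  start: (λ.0 (λ.0)) (λ.0)
  [1] (λ.0) (λ.0)
  [2] λ.0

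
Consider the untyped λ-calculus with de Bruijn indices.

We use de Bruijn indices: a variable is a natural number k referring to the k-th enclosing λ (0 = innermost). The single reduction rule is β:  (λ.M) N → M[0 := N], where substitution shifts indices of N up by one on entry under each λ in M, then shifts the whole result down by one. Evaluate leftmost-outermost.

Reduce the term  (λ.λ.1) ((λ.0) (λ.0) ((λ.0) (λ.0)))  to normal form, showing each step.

  start: (λ.λ.1) ((λ.0) (λ.0) ((λ.0) (λ.0)))
  step 1: λ.(λ.0) (λ.0) ((λ.0) (λ.0))
  step 2: λ.(λ.0) ((λ.0) (λ.0))
  step 3: λ.(λ.0) (λ.0)
  step 4: λ.λ.0

Answer: normal form = λ.λ.0  (in 4 steps)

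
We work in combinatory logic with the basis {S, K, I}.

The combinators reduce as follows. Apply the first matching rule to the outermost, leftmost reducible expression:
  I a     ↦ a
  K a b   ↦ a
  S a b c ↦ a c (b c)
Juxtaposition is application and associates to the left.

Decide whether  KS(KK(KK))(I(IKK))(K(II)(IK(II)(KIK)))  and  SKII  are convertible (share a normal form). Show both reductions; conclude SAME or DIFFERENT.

Answer: DIFFERENT — A ⇓ S(KK)I, B ⇓ I

Derivation:
Term A:
  start: KS(KK(KK))(I(IKK))(K(II)(IK(II)(KIK)))
  step 1: S(I(IKK))(K(II)(IK(II)(KIK)))
  step 2: S(IKK)(K(II)(IK(II)(KIK)))
  step 3: S(KK)(K(II)(IK(II)(KIK)))
  step 4: S(KK)(II)
  step 5: S(KK)I

Term B:
  start: SKII
  step 1: KI(II)
  step 2: I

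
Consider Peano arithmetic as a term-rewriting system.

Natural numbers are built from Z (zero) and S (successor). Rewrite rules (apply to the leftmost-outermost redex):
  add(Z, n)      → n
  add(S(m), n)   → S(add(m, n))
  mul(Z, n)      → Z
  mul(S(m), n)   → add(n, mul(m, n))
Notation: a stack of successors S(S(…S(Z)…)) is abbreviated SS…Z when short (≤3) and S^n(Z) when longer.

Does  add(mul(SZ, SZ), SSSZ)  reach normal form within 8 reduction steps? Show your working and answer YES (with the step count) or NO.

  start: add(mul(SZ, SZ), SSSZ)
  step 1: add(add(SZ, mul(Z, SZ)), SSSZ)
  step 2: add(S(add(Z, mul(Z, SZ))), SSSZ)
  step 3: S(add(add(Z, mul(Z, SZ)), SSSZ))
  step 4: S(add(mul(Z, SZ), SSSZ))
  step 5: S(add(Z, SSSZ))
  step 6: S^4(Z)

Answer: YES — reaches normal form S^4(Z) in 6 ≤ 8 steps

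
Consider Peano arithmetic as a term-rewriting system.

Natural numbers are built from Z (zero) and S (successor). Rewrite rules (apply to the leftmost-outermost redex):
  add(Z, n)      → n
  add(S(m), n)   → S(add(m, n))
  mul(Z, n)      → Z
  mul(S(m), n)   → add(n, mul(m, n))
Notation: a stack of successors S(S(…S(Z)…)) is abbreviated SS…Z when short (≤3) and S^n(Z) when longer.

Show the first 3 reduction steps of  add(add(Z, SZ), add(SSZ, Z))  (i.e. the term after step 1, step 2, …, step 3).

Answer: after 3 steps: S(add(SSZ, Z))

Derivation:
  start: add(add(Z, SZ), add(SSZ, Z))
  [1] add(SZ, add(SSZ, Z))
  [2] S(add(Z, add(SSZ, Z)))
  [3] S(add(SSZ, Z))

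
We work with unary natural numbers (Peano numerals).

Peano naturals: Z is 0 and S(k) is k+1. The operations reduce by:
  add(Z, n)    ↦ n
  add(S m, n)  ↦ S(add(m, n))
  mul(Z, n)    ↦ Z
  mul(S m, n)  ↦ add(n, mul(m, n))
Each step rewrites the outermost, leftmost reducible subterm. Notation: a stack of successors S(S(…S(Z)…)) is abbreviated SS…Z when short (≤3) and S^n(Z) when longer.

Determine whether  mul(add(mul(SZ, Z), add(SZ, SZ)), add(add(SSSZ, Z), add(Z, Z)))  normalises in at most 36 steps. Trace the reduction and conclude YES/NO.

  start: mul(add(mul(SZ, Z), add(SZ, SZ)), add(add(SSSZ, Z), add(Z, Z)))
  step 1: mul(add(add(Z, mul(Z, Z)), add(SZ, SZ)), add(add(SSSZ, Z), add(Z, Z)))
  step 2: mul(add(mul(Z, Z), add(SZ, SZ)), add(add(SSSZ, Z), add(Z, Z)))
  step 3: mul(add(Z, add(SZ, SZ)), add(add(SSSZ, Z), add(Z, Z)))
  step 4: mul(add(SZ, SZ), add(add(SSSZ, Z), add(Z, Z)))
  step 5: mul(S(add(Z, SZ)), add(add(SSSZ, Z), add(Z, Z)))
  step 6: add(add(add(SSSZ, Z), add(Z, Z)), mul(add(Z, SZ), add(add(SSSZ, Z), add(Z, Z))))
  step 7: add(add(S(add(SSZ, Z)), add(Z, Z)), mul(add(Z, SZ), add(add(SSSZ, Z), add(Z, Z))))
  step 8: add(S(add(add(SSZ, Z), add(Z, Z))), mul(add(Z, SZ), add(add(SSSZ, Z), add(Z, Z))))
  step 9: S(add(add(add(SSZ, Z), add(Z, Z)), mul(add(Z, SZ), add(add(SSSZ, Z), add(Z, Z)))))
  step 10: S(add(add(S(add(SZ, Z)), add(Z, Z)), mul(add(Z, SZ), add(add(SSSZ, Z), add(Z, Z)))))
  step 11: S(add(S(add(add(SZ, Z), add(Z, Z))), mul(add(Z, SZ), add(add(SSSZ, Z), add(Z, Z)))))
  step 12: S(S(add(add(add(SZ, Z), add(Z, Z)), mul(add(Z, SZ), add(add(SSSZ, Z), add(Z, Z))))))
  step 13: S(S(add(add(S(add(Z, Z)), add(Z, Z)), mul(add(Z, SZ), add(add(SSSZ, Z), add(Z, Z))))))
  step 14: S(S(add(S(add(add(Z, Z), add(Z, Z))), mul(add(Z, SZ), add(add(SSSZ, Z), add(Z, Z))))))
  step 15: S(S(S(add(add(add(Z, Z), add(Z, Z)), mul(add(Z, SZ), add(add(SSSZ, Z), add(Z, Z)))))))
  step 16: S(S(S(add(add(Z, add(Z, Z)), mul(add(Z, SZ), add(add(SSSZ, Z), add(Z, Z)))))))
  step 17: S(S(S(add(add(Z, Z), mul(add(Z, SZ), add(add(SSSZ, Z), add(Z, Z)))))))
  step 18: S(S(S(add(Z, mul(add(Z, SZ), add(add(SSSZ, Z), add(Z, Z)))))))
  step 19: S(S(S(mul(add(Z, SZ), add(add(SSSZ, Z), add(Z, Z))))))
  step 20: S(S(S(mul(SZ, add(add(SSSZ, Z), add(Z, Z))))))
  step 21: S(S(S(add(add(add(SSSZ, Z), add(Z, Z)), mul(Z, add(add(SSSZ, Z), add(Z, Z)))))))
  step 22: S(S(S(add(add(S(add(SSZ, Z)), add(Z, Z)), mul(Z, add(add(SSSZ, Z), add(Z, Z)))))))
  step 23: S(S(S(add(S(add(add(SSZ, Z), add(Z, Z))), mul(Z, add(add(SSSZ, Z), add(Z, Z)))))))
  step 24: S(S(S(S(add(add(add(SSZ, Z), add(Z, Z)), mul(Z, add(add(SSSZ, Z), add(Z, Z))))))))
  step 25: S(S(S(S(add(add(S(add(SZ, Z)), add(Z, Z)), mul(Z, add(add(SSSZ, Z), add(Z, Z))))))))
  step 26: S(S(S(S(add(S(add(add(SZ, Z), add(Z, Z))), mul(Z, add(add(SSSZ, Z), add(Z, Z))))))))
  step 27: S(S(S(S(S(add(add(add(SZ, Z), add(Z, Z)), mul(Z, add(add(SSSZ, Z), add(Z, Z)))))))))
  step 28: S(S(S(S(S(add(add(S(add(Z, Z)), add(Z, Z)), mul(Z, add(add(SSSZ, Z), add(Z, Z)))))))))
  step 29: S(S(S(S(S(add(S(add(add(Z, Z), add(Z, Z))), mul(Z, add(add(SSSZ, Z), add(Z, Z)))))))))
  step 30: S(S(S(S(S(S(add(add(add(Z, Z), add(Z, Z)), mul(Z, add(add(SSSZ, Z), add(Z, Z))))))))))
  step 31: S(S(S(S(S(S(add(add(Z, add(Z, Z)), mul(Z, add(add(SSSZ, Z), add(Z, Z))))))))))
  step 32: S(S(S(S(S(S(add(add(Z, Z), mul(Z, add(add(SSSZ, Z), add(Z, Z))))))))))
  step 33: S(S(S(S(S(S(add(Z, mul(Z, add(add(SSSZ, Z), add(Z, Z))))))))))
  step 34: S(S(S(S(S(S(mul(Z, add(add(SSSZ, Z), add(Z, Z)))))))))
  step 35: S^6(Z)

Answer: YES — reaches normal form S^6(Z) in 35 ≤ 36 steps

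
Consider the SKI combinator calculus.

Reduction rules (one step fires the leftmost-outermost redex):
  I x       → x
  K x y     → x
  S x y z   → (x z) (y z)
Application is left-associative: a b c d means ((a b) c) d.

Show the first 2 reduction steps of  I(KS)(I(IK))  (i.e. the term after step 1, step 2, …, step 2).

Answer: after 2 steps: S

Derivation:
  start: I(KS)(I(IK))
  step 1: KS(I(IK))
  step 2: S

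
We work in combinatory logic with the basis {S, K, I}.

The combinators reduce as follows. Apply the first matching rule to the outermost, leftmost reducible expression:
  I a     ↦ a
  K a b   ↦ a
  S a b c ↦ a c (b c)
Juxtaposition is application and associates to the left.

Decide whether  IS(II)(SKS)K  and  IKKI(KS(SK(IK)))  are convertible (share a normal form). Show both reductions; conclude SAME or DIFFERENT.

Answer: DIFFERENT — A ⇓ KK, B ⇓ KS

Derivation:
Term A:
  start: IS(II)(SKS)K
  step 1: S(II)(SKS)K
  step 2: IIK(SKSK)
  step 3: IK(SKSK)
  step 4: K(SKSK)
  step 5: K(KK(SK))
  step 6: KK

Term B:
  start: IKKI(KS(SK(IK)))
  step 1: KKI(KS(SK(IK)))
  step 2: K(KS(SK(IK)))
  step 3: KS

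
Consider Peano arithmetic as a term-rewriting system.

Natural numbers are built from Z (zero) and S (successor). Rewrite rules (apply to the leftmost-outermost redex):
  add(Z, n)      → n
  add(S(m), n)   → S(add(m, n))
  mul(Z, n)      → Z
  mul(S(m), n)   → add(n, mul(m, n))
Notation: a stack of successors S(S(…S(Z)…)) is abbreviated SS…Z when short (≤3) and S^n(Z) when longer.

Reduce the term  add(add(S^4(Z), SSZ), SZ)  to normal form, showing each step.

  start: add(add(S^4(Z), SSZ), SZ)
  [1] add(S(add(SSSZ, SSZ)), SZ)
  [2] S(add(add(SSSZ, SSZ), SZ))
  [3] S(add(S(add(SSZ, SSZ)), SZ))
  [4] S(S(add(add(SSZ, SSZ), SZ)))
  [5] S(S(add(S(add(SZ, SSZ)), SZ)))
  [6] S(S(S(add(add(SZ, SSZ), SZ))))
  [7] S(S(S(add(S(add(Z, SSZ)), SZ))))
  [8] S(S(S(S(add(add(Z, SSZ), SZ)))))
  [9] S(S(S(S(add(SSZ, SZ)))))
  [10] S(S(S(S(S(add(SZ, SZ))))))
  [11] S(S(S(S(S(S(add(Z, SZ)))))))
  [12] S^7(Z)

Answer: normal form = S^7(Z)  (in 12 steps)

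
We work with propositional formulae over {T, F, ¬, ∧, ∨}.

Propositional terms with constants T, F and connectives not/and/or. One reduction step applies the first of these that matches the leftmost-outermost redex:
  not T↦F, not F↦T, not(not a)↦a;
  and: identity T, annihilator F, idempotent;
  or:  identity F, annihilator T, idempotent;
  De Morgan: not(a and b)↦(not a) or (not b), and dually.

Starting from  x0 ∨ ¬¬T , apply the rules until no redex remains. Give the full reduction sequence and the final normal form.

  start: x0 ∨ ¬¬T
  [1] x0 ∨ T
  [2] T

Answer: normal form = T  (in 2 steps)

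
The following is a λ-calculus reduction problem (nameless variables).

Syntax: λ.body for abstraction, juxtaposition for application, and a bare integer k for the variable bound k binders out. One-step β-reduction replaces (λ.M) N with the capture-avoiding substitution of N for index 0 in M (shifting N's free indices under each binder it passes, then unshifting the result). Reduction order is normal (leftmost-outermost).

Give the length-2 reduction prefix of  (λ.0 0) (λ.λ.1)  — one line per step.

Answer: after 2 steps: λ.λ.λ.1

Working:
  start: (λ.0 0) (λ.λ.1)
  →1  (λ.λ.1) (λ.λ.1)
  →2  λ.λ.λ.1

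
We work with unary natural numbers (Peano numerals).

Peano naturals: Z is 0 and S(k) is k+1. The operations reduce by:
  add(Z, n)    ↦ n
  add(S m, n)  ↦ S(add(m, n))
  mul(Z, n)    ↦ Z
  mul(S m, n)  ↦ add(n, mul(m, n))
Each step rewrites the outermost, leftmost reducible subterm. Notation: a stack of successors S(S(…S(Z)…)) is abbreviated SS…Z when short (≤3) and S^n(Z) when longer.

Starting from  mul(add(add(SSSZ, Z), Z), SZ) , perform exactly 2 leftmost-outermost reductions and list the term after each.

  start: mul(add(add(SSSZ, Z), Z), SZ)
  step 1: mul(add(S(add(SSZ, Z)), Z), SZ)
  step 2: mul(S(add(add(SSZ, Z), Z)), SZ)

Answer: after 2 steps: mul(S(add(add(SSZ, Z), Z)), SZ)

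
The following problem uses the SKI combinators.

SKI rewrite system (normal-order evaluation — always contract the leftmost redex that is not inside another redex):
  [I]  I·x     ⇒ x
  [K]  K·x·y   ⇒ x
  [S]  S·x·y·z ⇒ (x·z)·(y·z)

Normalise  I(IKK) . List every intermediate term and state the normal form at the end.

  start: I(IKK)
  →1  IKK
  →2  KK

Answer: normal form = KK  (in 2 steps)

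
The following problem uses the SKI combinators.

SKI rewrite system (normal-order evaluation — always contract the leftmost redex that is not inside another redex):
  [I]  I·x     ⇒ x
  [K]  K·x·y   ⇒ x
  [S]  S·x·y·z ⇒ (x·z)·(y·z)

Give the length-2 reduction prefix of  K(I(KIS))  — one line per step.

  start: K(I(KIS))
  →1  K(KIS)
  →2  KI

Answer: after 2 steps: KI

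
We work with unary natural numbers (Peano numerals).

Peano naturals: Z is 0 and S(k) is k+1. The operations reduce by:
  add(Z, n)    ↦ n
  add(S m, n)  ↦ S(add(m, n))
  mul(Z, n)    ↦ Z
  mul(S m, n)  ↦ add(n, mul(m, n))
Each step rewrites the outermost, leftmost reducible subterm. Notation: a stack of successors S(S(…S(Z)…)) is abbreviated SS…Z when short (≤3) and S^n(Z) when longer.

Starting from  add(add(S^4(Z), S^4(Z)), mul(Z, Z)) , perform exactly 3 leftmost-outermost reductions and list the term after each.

  start: add(add(S^4(Z), S^4(Z)), mul(Z, Z))
  step 1: add(S(add(SSSZ, S^4(Z))), mul(Z, Z))
  step 2: S(add(add(SSSZ, S^4(Z)), mul(Z, Z)))
  step 3: S(add(S(add(SSZ, S^4(Z))), mul(Z, Z)))

Answer: after 3 steps: S(add(S(add(SSZ, S^4(Z))), mul(Z, Z)))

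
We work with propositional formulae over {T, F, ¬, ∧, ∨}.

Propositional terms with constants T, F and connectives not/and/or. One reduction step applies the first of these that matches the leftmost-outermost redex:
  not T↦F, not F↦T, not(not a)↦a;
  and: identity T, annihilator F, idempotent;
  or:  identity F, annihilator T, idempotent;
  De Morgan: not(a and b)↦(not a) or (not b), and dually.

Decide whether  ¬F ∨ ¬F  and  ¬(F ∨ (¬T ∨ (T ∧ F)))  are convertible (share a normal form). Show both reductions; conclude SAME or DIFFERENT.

Answer: SAME — A ⇓ T, B ⇓ T

Derivation:
Term A:
  start: ¬F ∨ ¬F
  step 1: ¬F
  step 2: T

Term B:
  start: ¬(F ∨ (¬T ∨ (T ∧ F)))
  step 1: ¬F ∧ ¬(¬T ∨ (T ∧ F))
  step 2: T ∧ ¬(¬T ∨ (T ∧ F))
  step 3: ¬(¬T ∨ (T ∧ F))
  step 4: ¬¬T ∧ ¬(T ∧ F)
  step 5: T ∧ ¬(T ∧ F)
  step 6: ¬(T ∧ F)
  step 7: ¬T ∨ ¬F
  step 8: F ∨ ¬F
  step 9: ¬F
  step 10: T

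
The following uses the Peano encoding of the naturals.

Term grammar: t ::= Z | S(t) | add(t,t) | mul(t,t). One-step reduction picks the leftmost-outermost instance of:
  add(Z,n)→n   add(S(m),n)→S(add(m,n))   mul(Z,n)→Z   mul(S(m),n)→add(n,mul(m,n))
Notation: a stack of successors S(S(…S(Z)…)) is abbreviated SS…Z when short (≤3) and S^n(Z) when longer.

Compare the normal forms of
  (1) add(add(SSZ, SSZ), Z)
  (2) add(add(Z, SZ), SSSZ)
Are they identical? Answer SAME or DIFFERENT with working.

Term A:
  start: add(add(SSZ, SSZ), Z)
  →1  add(S(add(SZ, SSZ)), Z)
  →2  S(add(add(SZ, SSZ), Z))
  →3  S(add(S(add(Z, SSZ)), Z))
  →4  S(S(add(add(Z, SSZ), Z)))
  →5  S(S(add(SSZ, Z)))
  →6  S(S(S(add(SZ, Z))))
  →7  S(S(S(S(add(Z, Z)))))
  →8  S^4(Z)

Term B:
  start: add(add(Z, SZ), SSSZ)
  →1  add(SZ, SSSZ)
  →2  S(add(Z, SSSZ))
  →3  S^4(Z)

Answer: SAME — A ⇓ S^4(Z), B ⇓ S^4(Z)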